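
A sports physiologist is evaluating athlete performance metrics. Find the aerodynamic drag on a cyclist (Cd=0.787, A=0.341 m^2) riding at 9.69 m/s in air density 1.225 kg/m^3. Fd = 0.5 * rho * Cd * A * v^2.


Fd = 0.5 * 1.225 * 0.787 * 0.341 * 9.69^2
= 0.5 * 1.225 * 0.787 * 0.341 * 93.8961
= 15.434 N

15.434 N


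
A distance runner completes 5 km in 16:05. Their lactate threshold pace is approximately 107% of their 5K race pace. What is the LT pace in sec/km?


Convert to seconds: 16 min 5 s = 965 s
Pace per km = 965 / 5 = 193.0 s/km
LT pace = 193.0 * 1.07 = 206.51 s/km

206.51 s/km


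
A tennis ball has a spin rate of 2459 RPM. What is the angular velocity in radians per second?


Convert RPM to rad/s: multiply by 2*pi and divide by 60
omega = 2459 * 2 * pi / 60
= 257.506 rad/s

257.506 rad/s


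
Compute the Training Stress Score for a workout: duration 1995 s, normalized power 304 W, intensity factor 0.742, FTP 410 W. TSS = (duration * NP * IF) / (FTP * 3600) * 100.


Product = 1995 * 304 * 0.742 = 450008.16
Base = 410 * 3600 = 1476000
TSS = 450008.16 / 1476000 * 100 = 30.49

30.49 TSS


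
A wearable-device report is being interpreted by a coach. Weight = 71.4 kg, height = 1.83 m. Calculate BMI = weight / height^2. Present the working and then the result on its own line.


height^2 = 1.83^2 = 3.3489
BMI = 71.4 / 3.3489 = 21.32 kg/m^2

21.32 kg/m^2


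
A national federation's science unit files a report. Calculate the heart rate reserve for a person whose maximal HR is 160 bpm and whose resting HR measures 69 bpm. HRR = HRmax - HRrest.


HRmax = 160 bpm
HRrest = 69 bpm
HRR = 160 - 69 = 91 bpm

91 bpm


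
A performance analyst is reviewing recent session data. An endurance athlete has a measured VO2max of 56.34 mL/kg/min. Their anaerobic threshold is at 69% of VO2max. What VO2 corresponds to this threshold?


Anaerobic threshold VO2 = VO2max * 69%
= 56.34 * 0.69
= 38.87 mL/kg/min

38.87 mL/kg/min


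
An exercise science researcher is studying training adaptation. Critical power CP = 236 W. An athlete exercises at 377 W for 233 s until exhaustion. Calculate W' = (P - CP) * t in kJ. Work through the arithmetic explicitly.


P - CP = 377 - 236 = 141 W
W' = 141 * 233 = 32853 J
= 32853 / 1000 = 32.853 kJ

32.853 kJ


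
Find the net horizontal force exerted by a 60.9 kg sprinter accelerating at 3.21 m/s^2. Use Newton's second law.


Newton's second law: F = m * a
F = 60.9 * 3.21 = 195.49 N

195.49 N


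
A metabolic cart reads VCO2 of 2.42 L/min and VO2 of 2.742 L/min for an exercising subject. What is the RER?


RER = VCO2 / VO2 = 2.42 / 2.742 = 0.8826

0.8826


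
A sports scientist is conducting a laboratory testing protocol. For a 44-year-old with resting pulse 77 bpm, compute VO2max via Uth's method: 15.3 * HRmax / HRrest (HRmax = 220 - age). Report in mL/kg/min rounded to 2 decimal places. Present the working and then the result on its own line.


Step 1: HRmax = 220 - 44 = 176 bpm
Step 2: Ratio = 176 / 77 = 2.2857
Step 3: VO2max = 15.3 * 2.2857 = 34.97 mL/kg/min

34.97 mL/kg/min


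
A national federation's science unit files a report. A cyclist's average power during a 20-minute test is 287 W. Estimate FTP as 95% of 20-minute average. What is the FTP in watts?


FTP = 20-min power * 0.95
= 287 * 0.95
= 272.65 W

272.65 W


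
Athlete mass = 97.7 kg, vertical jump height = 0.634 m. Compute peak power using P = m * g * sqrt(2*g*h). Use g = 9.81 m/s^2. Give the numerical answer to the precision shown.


sqrt(2 * 9.81 * 0.634) = sqrt(12.43908) = 3.526908 m/s
P = 97.7 * 9.81 * 3.526908
= 3380.32 W

3380.32 W


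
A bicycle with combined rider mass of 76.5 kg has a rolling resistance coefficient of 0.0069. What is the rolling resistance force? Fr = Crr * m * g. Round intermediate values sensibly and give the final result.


Fr = 0.0069 * 76.5 * 9.81
= 0.52785 * 9.81
= 5.178 N

5.178 N


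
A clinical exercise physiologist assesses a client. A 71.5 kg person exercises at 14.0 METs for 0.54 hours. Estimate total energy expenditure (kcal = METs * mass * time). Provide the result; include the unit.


Energy = METs * mass(kg) * time(h)
= 14.0 * 71.5 * 0.54
= 540.54 kcal

540.54 kcal


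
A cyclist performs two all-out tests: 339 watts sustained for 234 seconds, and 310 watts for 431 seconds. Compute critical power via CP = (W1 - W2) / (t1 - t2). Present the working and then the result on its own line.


W1 = P1 * t1 = 339 * 234 = 79326 J
W2 = P2 * t2 = 310 * 431 = 133610 J
CP = (79326 - 133610) / (234 - 431)
= 275.55 W

275.55 W


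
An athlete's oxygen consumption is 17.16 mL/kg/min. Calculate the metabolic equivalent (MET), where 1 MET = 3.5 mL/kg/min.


MET = VO2 / 3.5
= 17.16 / 3.5
= 4.9 METs

4.9 METs


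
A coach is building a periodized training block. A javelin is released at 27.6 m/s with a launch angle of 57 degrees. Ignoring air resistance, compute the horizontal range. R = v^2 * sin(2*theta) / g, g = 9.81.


Launch speed squared = 761.76
sin(2 * 57 deg) = 0.913545
Range = 761.76 * 0.913545 / 9.81
= 70.938 m

70.938 m


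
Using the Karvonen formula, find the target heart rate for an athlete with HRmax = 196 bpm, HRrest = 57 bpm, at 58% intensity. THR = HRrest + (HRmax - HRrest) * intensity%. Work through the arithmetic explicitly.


HRR = 196 - 57 = 139
THR = 57 + 139 * 0.58
= 57 + 80.62
= 137.62 bpm

137.62 bpm


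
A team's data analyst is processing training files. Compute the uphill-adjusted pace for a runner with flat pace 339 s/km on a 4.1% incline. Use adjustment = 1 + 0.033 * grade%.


Adjustment factor = 1 + 0.033 * 4.1 = 1.1353
Grade-adjusted pace = 339 * 1.1353 = 384.87 s/km

384.87 s/km


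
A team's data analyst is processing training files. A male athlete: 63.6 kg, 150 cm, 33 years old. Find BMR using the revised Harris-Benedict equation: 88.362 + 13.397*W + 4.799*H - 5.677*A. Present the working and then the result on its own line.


Intercept = 88.362
Weight contribution = 13.397 * 63.6 = 852.0492
Height contribution = 4.799 * 150 = 719.85
Age contribution = 5.677 * 33 = 187.341
BMR = 88.362 + 852.0492 + 719.85 - 187.341
= 1472.92 kcal/day

1472.92 kcal/day


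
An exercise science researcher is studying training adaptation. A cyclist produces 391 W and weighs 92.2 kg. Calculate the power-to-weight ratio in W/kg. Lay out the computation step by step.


P/W = power / mass
= 391 / 92.2
= 4.241 W/kg

4.241 W/kg


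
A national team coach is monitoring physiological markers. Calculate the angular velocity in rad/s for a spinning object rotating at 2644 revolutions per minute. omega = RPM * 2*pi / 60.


omega = RPM * 2*pi / 60
= 2644 * 6.28318531 / 60
= 276.879 rad/s

276.879 rad/s


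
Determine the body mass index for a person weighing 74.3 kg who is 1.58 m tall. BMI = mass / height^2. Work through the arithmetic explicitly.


BMI = mass / height^2
= 74.3 / 1.58^2
= 74.3 / 2.4964
= 29.76 kg/m^2

29.76 kg/m^2


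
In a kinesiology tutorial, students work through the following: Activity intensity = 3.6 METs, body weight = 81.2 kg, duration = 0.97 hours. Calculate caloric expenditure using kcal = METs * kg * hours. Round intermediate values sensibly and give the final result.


kcal = 3.6 * 81.2 * 0.97
= 292.32 * 0.97
= 283.55 kcal

283.55 kcal


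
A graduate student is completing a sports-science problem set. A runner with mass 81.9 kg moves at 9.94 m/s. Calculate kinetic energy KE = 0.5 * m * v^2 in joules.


v^2 = 9.94^2 = 98.8036
KE = 0.5 * 81.9 * 98.8036
= 4046.01 J

4046.01 J


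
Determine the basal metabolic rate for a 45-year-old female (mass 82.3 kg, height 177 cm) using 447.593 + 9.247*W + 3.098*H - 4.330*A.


BMR = 447.593 + 9.247*82.3 + 3.098*177 - 4.330*45
= 1562.12 kcal/day

1562.12 kcal/day


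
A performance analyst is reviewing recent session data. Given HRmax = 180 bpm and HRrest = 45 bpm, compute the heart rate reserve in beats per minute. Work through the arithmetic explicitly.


Heart rate reserve = maximum HR minus resting HR
HRR = 180 - 45 = 135 bpm

135 bpm


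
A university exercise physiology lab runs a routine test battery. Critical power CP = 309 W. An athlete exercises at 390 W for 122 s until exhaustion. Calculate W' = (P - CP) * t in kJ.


P - CP = 390 - 309 = 81 W
W' = 81 * 122 = 9882 J
= 9882 / 1000 = 9.882 kJ

9.882 kJ


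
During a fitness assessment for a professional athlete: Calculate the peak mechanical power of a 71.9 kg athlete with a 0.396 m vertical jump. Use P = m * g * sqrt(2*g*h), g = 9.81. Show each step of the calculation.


First, sqrt(2gh) = sqrt(2 * 9.81 * 0.396)
= sqrt(7.76952) = 2.787386 m/s
Power = 71.9 * 9.81 * 2.787386 = 1966.05 W

1966.05 W


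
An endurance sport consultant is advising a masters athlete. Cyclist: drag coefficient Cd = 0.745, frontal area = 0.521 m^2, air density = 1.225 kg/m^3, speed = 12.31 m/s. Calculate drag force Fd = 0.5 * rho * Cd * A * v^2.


v^2 = 12.31^2 = 151.5361
Fd = 0.5 * 1.225 * 0.745 * 0.521 * 151.5361
= 36.026 N

36.026 N


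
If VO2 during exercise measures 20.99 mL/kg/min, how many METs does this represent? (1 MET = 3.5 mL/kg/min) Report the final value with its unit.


METs = VO2 / 3.5 = 20.99 / 3.5 = 6.0

6.0 METs


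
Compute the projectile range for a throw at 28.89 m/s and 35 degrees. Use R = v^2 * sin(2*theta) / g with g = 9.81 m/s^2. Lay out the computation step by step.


Two times the angle = 70 degrees
sin(70) = 0.939693
R = 834.6321 * 0.939693 / 9.81 = 79.949 m

79.949 m


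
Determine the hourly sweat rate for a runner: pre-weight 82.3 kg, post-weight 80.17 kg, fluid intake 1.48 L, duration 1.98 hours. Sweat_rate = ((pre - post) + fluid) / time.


Mass lost = 82.3 - 80.17 = 2.13 kg
Add fluid consumed: 2.13 + 1.48 = 3.61 L total sweat
Sweat rate = 3.61 / 1.98 = 1.823 L/h

1.823 L/h


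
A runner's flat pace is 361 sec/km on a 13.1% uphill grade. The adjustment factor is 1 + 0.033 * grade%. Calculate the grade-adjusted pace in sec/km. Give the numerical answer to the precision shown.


Factor = 1 + 0.033 * 13.1 = 1.4323
Adjusted pace = 361 * 1.4323
= 517.06 sec/km

517.06 s/km


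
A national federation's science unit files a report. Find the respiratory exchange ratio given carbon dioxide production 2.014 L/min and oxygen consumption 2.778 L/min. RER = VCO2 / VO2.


VCO2 = 2.014 L/min
VO2 = 2.778 L/min
RER = 2.014 / 2.778 = 0.725

0.725


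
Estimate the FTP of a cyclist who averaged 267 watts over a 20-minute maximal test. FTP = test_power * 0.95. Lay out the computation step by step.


FTP = 267 * 0.95 = 253.65 W

253.65 W


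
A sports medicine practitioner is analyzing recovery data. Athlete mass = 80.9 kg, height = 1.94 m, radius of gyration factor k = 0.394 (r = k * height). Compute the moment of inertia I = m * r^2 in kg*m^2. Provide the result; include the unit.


r = k * height = 0.394 * 1.94 = 0.76436 m
r^2 = 0.76436^2 = 0.584246
I = 80.9 * 0.584246 = 47.266 kg*m^2

47.266 kg*m^2


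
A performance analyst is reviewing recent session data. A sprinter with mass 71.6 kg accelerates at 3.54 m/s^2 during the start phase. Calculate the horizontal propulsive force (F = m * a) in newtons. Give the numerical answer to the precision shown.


F = m * a
= 71.6 * 3.54
= 253.46 N

253.46 N


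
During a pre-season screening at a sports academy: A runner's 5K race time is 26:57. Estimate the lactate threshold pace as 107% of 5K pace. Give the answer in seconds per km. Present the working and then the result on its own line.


Total race time = 26*60 + 57 = 1617 seconds
5K pace = 1617 / 5 = 323.4 sec/km
LT pace = 323.4 * 1.07 = 346.04 sec/km

346.04 s/km


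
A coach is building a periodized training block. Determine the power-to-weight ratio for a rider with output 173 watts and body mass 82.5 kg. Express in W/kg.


P/W = 173 / 82.5 = 2.097 W/kg

2.097 W/kg


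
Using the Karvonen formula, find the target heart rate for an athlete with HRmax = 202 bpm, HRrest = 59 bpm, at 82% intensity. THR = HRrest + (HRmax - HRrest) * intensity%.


HRR = 202 - 59 = 143
THR = 59 + 143 * 0.82
= 59 + 117.26
= 176.26 bpm

176.26 bpm


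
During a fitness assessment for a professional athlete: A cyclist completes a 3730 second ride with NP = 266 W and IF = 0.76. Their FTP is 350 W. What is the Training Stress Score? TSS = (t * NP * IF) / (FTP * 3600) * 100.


t * NP * IF = 3730 * 266 * 0.76 = 754056.8
FTP * 3600 = 1260000
TSS = (754056.8 / 1260000) * 100 = 59.85

59.85 TSS


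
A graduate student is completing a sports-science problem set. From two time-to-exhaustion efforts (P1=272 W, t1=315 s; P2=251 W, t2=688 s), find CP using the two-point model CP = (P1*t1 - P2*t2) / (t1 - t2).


Work in trial 1 = 85680 J
Work in trial 2 = 172688 J
Delta work = -87008 J
Delta time = -373 s
CP = -87008 / -373 = 233.27 W

233.27 W


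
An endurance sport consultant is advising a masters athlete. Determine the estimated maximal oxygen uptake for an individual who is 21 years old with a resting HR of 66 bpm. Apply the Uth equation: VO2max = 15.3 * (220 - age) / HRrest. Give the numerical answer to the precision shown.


HRmax = 220 - 21 = 199
VO2max = 15.3 * (199 / 66)
= 15.3 * 3.0152
= 46.13 mL/kg/min

46.13 mL/kg/min


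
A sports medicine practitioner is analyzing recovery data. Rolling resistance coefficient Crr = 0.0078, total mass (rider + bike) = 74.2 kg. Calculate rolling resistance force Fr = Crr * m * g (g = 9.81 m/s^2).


Fr = Crr * m * g
= 0.0078 * 74.2 * 9.81
= 5.678 N

5.678 N


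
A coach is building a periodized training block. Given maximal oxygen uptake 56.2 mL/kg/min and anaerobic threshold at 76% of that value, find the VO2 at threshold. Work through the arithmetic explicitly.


Percentage as decimal = 0.76
VO2 at AT = 56.2 * 0.76 = 42.71 mL/kg/min

42.71 mL/kg/min


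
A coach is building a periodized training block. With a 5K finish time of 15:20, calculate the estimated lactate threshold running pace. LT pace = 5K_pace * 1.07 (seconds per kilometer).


Race duration = 920 s for 5 km
Average pace = 920 / 5 = 184.0 s/km
LT pace = 184.0 * 1.07
= 196.88 s/km

196.88 s/km


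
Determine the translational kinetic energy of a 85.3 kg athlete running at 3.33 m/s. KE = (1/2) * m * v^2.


KE = 0.5 * m * v^2
= 0.5 * 85.3 * 3.33^2
= 0.5 * 85.3 * 11.0889
= 472.94 J

472.94 J


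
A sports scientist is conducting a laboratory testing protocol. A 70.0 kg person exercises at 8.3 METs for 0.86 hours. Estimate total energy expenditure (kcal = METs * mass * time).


Energy = METs * mass(kg) * time(h)
= 8.3 * 70.0 * 0.86
= 499.66 kcal

499.66 kcal


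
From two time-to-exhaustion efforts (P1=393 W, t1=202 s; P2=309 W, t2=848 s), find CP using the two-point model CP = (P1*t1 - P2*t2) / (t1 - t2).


Work in trial 1 = 79386 J
Work in trial 2 = 262032 J
Delta work = -182646 J
Delta time = -646 s
CP = -182646 / -646 = 282.73 W

282.73 W


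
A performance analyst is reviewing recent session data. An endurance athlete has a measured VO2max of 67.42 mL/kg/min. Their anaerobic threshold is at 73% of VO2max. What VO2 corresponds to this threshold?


Anaerobic threshold VO2 = VO2max * 73%
= 67.42 * 0.73
= 49.22 mL/kg/min

49.22 mL/kg/min


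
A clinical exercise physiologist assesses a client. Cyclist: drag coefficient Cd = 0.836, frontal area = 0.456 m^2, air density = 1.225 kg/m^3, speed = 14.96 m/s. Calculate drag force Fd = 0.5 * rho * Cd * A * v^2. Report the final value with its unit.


v^2 = 14.96^2 = 223.8016
Fd = 0.5 * 1.225 * 0.836 * 0.456 * 223.8016
= 52.257 N

52.257 N


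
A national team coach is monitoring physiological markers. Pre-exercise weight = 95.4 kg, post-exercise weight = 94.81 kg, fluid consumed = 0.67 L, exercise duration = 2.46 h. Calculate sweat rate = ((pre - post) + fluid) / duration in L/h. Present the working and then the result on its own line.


Weight loss = 95.4 - 94.81 = 0.59 kg (approx L)
Total sweat = 0.59 + 0.67 = 1.26 L
Sweat rate = 1.26 / 2.46 = 0.512 L/h

0.512 L/h


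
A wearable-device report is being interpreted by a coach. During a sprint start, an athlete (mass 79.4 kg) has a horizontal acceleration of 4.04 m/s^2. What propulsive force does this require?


Propulsive force = mass * acceleration
= 79.4 kg * 4.04 m/s^2
= 320.78 N

320.78 N


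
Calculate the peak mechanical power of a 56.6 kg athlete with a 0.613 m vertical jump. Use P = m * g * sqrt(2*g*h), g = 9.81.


First, sqrt(2gh) = sqrt(2 * 9.81 * 0.613)
= sqrt(12.02706) = 3.468005 m/s
Power = 56.6 * 9.81 * 3.468005 = 1925.6 W

1925.6 W


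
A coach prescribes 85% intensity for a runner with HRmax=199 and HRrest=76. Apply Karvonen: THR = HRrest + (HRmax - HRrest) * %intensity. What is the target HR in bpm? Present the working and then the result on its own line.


Heart rate reserve = 199 - 76 = 123
Intensity fraction = 85 / 100 = 0.85
THR = 76 + 123 * 0.85 = 180.55 bpm

180.55 bpm


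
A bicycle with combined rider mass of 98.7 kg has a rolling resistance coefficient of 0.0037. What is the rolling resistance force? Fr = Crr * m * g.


Fr = 0.0037 * 98.7 * 9.81
= 0.36519 * 9.81
= 3.583 N

3.583 N


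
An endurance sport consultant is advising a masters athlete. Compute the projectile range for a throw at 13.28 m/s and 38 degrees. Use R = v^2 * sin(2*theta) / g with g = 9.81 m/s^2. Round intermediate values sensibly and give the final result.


Two times the angle = 76 degrees
sin(76) = 0.970296
R = 176.3584 * 0.970296 / 9.81 = 17.443 m

17.443 m


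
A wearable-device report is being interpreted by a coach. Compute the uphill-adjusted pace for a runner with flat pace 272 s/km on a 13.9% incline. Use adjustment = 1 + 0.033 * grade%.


Adjustment factor = 1 + 0.033 * 13.9 = 1.4587
Grade-adjusted pace = 272 * 1.4587 = 396.77 s/km

396.77 s/km


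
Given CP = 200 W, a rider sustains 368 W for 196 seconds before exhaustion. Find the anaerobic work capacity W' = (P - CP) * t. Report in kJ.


Excess power = 368 - 200 = 168 W
Work above CP = 168 * 196 = 32928 J
W' = 32.928 kJ

32.928 kJ


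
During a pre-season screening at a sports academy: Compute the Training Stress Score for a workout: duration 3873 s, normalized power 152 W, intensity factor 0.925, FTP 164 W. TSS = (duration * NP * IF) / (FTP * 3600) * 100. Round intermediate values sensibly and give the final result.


Product = 3873 * 152 * 0.925 = 544543.8
Base = 164 * 3600 = 590400
TSS = 544543.8 / 590400 * 100 = 92.23

92.23 TSS


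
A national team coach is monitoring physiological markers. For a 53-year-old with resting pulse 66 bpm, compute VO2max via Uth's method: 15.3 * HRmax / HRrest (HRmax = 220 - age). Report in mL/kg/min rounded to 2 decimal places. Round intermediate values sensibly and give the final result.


Step 1: HRmax = 220 - 53 = 167 bpm
Step 2: Ratio = 167 / 66 = 2.5303
Step 3: VO2max = 15.3 * 2.5303 = 38.71 mL/kg/min

38.71 mL/kg/min


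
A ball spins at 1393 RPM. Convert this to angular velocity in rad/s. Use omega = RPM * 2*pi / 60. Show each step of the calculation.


omega = 1393 * 2 * pi / 60
= 1393 * 6.28318531 / 60
= 8752.477 / 60
= 145.875 rad/s

145.875 rad/s


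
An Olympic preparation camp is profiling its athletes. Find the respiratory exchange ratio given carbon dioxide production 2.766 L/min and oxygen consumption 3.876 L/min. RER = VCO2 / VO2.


VCO2 = 2.766 L/min
VO2 = 3.876 L/min
RER = 2.766 / 3.876 = 0.7136

0.7136


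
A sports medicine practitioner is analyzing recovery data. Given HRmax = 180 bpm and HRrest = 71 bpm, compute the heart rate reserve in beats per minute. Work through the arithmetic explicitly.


Heart rate reserve = maximum HR minus resting HR
HRR = 180 - 71 = 109 bpm

109 bpm


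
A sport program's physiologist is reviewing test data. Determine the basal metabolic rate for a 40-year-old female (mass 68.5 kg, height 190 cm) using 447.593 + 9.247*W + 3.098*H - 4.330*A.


BMR = 447.593 + 9.247*68.5 + 3.098*190 - 4.330*40
= 1496.43 kcal/day

1496.43 kcal/day


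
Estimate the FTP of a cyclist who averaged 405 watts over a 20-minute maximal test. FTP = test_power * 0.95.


FTP = 405 * 0.95 = 384.75 W

384.75 W


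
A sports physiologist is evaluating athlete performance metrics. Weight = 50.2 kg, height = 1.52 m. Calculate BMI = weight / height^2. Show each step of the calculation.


height^2 = 1.52^2 = 2.3104
BMI = 50.2 / 2.3104 = 21.73 kg/m^2

21.73 kg/m^2


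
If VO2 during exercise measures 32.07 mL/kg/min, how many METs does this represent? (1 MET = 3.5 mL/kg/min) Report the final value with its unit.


METs = VO2 / 3.5 = 32.07 / 3.5 = 9.16

9.16 METs


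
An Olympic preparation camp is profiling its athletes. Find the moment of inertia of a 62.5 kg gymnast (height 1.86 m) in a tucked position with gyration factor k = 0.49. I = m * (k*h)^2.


Radius of gyration = 0.49 * 1.86 = 0.9114 m
I = 62.5 * 0.9114^2
= 62.5 * 0.83065
= 51.916 kg*m^2

51.916 kg*m^2


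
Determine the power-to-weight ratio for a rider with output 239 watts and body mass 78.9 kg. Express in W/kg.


P/W = 239 / 78.9 = 3.029 W/kg

3.029 W/kg


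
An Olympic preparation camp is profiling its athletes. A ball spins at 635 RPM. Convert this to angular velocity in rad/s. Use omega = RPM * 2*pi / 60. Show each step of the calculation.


omega = 635 * 2 * pi / 60
= 635 * 6.28318531 / 60
= 3989.823 / 60
= 66.497 rad/s

66.497 rad/s


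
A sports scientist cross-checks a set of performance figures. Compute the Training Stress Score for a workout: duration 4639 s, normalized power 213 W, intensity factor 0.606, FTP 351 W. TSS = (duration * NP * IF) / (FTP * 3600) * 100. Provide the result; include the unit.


Product = 4639 * 213 * 0.606 = 598792.842
Base = 351 * 3600 = 1263600
TSS = 598792.842 / 1263600 * 100 = 47.39

47.39 TSS


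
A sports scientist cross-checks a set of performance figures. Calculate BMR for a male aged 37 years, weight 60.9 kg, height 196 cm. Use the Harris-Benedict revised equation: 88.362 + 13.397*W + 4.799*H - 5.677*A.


Substituting values:
W term = 13.397 * 60.9 = 815.8773
H term = 4.799 * 196 = 940.604
A term = 5.677 * 37 = 210.049
BMR = 1634.79 kcal/day

1634.79 kcal/day


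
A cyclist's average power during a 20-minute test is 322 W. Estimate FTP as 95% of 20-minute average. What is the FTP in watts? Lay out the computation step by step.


FTP = 20-min power * 0.95
= 322 * 0.95
= 305.9 W

305.9 W


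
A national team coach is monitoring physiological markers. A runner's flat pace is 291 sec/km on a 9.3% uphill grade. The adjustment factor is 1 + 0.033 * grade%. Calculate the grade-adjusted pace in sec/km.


Factor = 1 + 0.033 * 9.3 = 1.3069
Adjusted pace = 291 * 1.3069
= 380.31 sec/km

380.31 s/km


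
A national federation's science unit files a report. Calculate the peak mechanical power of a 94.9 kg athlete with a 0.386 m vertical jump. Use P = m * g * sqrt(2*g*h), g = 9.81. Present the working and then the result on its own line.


First, sqrt(2gh) = sqrt(2 * 9.81 * 0.386)
= sqrt(7.57332) = 2.751967 m/s
Power = 94.9 * 9.81 * 2.751967 = 2562.0 W

2562.0 W


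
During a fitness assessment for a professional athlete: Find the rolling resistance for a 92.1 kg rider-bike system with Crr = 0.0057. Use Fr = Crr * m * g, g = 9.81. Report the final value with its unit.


m * g = 92.1 * 9.81 = 903.501 N
Fr = 0.0057 * 903.501 = 5.15 N

5.15 N


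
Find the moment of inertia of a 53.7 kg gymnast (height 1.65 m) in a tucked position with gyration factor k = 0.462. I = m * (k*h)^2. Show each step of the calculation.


Radius of gyration = 0.462 * 1.65 = 0.7623 m
I = 53.7 * 0.7623^2
= 53.7 * 0.581101
= 31.205 kg*m^2

31.205 kg*m^2


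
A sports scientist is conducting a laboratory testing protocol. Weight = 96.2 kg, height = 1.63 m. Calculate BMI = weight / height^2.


height^2 = 1.63^2 = 2.6569
BMI = 96.2 / 2.6569 = 36.21 kg/m^2

36.21 kg/m^2


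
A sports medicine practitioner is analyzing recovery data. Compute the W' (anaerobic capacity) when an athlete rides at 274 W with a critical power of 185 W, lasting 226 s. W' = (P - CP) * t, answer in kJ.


Above-CP power = 89 W
Duration = 226 s
W' = 89 * 226 = 20114 J
Convert: 20114 / 1000 = 20.114 kJ

20.114 kJ


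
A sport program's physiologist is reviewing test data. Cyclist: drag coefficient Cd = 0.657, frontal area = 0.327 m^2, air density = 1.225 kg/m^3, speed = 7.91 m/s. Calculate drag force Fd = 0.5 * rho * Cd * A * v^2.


v^2 = 7.91^2 = 62.5681
Fd = 0.5 * 1.225 * 0.657 * 0.327 * 62.5681
= 8.233 N

8.233 N


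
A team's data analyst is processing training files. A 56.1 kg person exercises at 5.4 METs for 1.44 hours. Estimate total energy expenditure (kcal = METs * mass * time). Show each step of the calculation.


Energy = METs * mass(kg) * time(h)
= 5.4 * 56.1 * 1.44
= 436.23 kcal

436.23 kcal


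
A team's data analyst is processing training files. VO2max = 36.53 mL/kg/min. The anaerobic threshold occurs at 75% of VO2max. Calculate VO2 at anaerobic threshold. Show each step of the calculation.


AT fraction = 75 / 100 = 0.75
AT VO2 = 36.53 * 0.75
= 27.4 mL/kg/min

27.4 mL/kg/min


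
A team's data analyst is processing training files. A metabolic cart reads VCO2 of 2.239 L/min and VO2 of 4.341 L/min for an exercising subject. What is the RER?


RER = VCO2 / VO2 = 2.239 / 4.341 = 0.5158

0.5158


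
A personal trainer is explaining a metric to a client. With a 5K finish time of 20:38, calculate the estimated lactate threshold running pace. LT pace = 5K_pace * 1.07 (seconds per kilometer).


Race duration = 1238 s for 5 km
Average pace = 1238 / 5 = 247.6 s/km
LT pace = 247.6 * 1.07
= 264.93 s/km

264.93 s/km


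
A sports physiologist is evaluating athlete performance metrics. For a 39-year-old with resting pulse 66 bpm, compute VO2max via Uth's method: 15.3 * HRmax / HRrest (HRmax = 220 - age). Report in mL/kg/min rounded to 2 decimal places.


Step 1: HRmax = 220 - 39 = 181 bpm
Step 2: Ratio = 181 / 66 = 2.7424
Step 3: VO2max = 15.3 * 2.7424 = 41.96 mL/kg/min

41.96 mL/kg/min


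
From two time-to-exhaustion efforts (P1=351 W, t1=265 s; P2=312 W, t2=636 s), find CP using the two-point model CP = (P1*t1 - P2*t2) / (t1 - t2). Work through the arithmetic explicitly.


Work in trial 1 = 93015 J
Work in trial 2 = 198432 J
Delta work = -105417 J
Delta time = -371 s
CP = -105417 / -371 = 284.14 W

284.14 W


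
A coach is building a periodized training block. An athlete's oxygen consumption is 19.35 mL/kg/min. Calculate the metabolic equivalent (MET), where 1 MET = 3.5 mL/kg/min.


MET = VO2 / 3.5
= 19.35 / 3.5
= 5.53 METs

5.53 METs


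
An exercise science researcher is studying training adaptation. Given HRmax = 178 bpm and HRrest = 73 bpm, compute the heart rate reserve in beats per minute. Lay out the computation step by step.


Heart rate reserve = maximum HR minus resting HR
HRR = 178 - 73 = 105 bpm

105 bpm


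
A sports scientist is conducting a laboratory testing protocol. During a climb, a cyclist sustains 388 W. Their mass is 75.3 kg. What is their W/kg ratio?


Power-to-weight = 388 W / 75.3 kg
= 5.153 W/kg

5.153 W/kg


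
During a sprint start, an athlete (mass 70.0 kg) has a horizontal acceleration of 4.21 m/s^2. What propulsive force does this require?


Propulsive force = mass * acceleration
= 70.0 kg * 4.21 m/s^2
= 294.7 N

294.7 N


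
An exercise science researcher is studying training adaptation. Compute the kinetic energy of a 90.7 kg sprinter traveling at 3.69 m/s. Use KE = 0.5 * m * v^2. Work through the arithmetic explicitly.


Velocity squared = 13.6161
KE = 0.5 * 90.7 * 13.6161 = 617.49 J

617.49 J


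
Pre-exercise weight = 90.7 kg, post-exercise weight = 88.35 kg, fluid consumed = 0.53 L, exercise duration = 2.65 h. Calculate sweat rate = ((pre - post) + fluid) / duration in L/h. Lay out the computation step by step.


Weight loss = 90.7 - 88.35 = 2.35 kg (approx L)
Total sweat = 2.35 + 0.53 = 2.88 L
Sweat rate = 2.88 / 2.65 = 1.087 L/h

1.087 L/h


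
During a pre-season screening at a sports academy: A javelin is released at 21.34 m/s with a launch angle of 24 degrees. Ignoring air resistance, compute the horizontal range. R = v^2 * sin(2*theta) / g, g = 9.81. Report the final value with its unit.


Launch speed squared = 455.3956
sin(2 * 24 deg) = 0.743145
Range = 455.3956 * 0.743145 / 9.81
= 34.498 m

34.498 m


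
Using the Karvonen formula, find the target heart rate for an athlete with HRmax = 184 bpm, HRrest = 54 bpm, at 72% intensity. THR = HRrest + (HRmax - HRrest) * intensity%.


HRR = 184 - 54 = 130
THR = 54 + 130 * 0.72
= 54 + 93.6
= 147.6 bpm

147.6 bpm


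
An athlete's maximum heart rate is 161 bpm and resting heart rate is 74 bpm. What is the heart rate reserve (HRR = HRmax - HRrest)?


HRR = HRmax - HRrest
= 161 - 74
= 87 bpm

87 bpm


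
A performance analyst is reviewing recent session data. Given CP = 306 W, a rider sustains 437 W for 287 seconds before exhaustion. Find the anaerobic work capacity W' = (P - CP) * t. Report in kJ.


Excess power = 437 - 306 = 131 W
Work above CP = 131 * 287 = 37597 J
W' = 37.597 kJ

37.597 kJ


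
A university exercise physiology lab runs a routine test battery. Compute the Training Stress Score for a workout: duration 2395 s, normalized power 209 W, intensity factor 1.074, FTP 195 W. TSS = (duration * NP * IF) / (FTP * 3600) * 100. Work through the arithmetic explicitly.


Product = 2395 * 209 * 1.074 = 537596.07
Base = 195 * 3600 = 702000
TSS = 537596.07 / 702000 * 100 = 76.58

76.58 TSS


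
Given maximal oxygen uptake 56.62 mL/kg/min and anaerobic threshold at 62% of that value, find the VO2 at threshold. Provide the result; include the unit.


Percentage as decimal = 0.62
VO2 at AT = 56.62 * 0.62 = 35.1 mL/kg/min

35.1 mL/kg/min


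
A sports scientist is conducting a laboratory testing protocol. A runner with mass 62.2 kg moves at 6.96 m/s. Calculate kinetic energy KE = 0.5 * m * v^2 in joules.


v^2 = 6.96^2 = 48.4416
KE = 0.5 * 62.2 * 48.4416
= 1506.53 J

1506.53 J


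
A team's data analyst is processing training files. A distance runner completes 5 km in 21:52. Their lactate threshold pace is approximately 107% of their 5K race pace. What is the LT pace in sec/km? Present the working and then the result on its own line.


Convert to seconds: 21 min 52 s = 1312 s
Pace per km = 1312 / 5 = 262.4 s/km
LT pace = 262.4 * 1.07 = 280.77 s/km

280.77 s/km


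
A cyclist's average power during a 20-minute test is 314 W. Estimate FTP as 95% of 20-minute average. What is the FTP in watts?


FTP = 20-min power * 0.95
= 314 * 0.95
= 298.3 W

298.3 W


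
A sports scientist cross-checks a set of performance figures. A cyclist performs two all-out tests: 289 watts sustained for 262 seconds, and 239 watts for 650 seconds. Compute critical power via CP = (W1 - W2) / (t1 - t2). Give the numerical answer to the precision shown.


W1 = P1 * t1 = 289 * 262 = 75718 J
W2 = P2 * t2 = 239 * 650 = 155350 J
CP = (75718 - 155350) / (262 - 650)
= 205.24 W

205.24 W


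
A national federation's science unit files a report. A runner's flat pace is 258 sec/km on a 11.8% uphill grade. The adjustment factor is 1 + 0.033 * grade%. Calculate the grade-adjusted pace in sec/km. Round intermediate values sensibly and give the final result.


Factor = 1 + 0.033 * 11.8 = 1.3894
Adjusted pace = 258 * 1.3894
= 358.47 sec/km

358.47 s/km


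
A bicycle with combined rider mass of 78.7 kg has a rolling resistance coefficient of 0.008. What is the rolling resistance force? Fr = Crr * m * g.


Fr = 0.008 * 78.7 * 9.81
= 0.6296 * 9.81
= 6.176 N

6.176 N


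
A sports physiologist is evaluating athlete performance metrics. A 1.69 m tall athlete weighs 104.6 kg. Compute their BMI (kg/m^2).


height^2 = 2.8561 m^2
BMI = 104.6 / 2.8561 = 36.62 kg/m^2

36.62 kg/m^2


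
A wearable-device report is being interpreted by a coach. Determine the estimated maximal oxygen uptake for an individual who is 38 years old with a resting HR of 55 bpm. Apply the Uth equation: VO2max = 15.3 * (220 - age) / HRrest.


HRmax = 220 - 38 = 182
VO2max = 15.3 * (182 / 55)
= 15.3 * 3.3091
= 50.63 mL/kg/min

50.63 mL/kg/min


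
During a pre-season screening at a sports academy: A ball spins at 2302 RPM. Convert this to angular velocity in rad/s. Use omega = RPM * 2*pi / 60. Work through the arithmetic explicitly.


omega = 2302 * 2 * pi / 60
= 2302 * 6.28318531 / 60
= 14463.893 / 60
= 241.065 rad/s

241.065 rad/s


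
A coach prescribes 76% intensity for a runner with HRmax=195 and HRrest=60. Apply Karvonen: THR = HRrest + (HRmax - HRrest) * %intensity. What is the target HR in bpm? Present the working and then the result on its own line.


Heart rate reserve = 195 - 60 = 135
Intensity fraction = 76 / 100 = 0.76
THR = 60 + 135 * 0.76 = 162.6 bpm

162.6 bpm


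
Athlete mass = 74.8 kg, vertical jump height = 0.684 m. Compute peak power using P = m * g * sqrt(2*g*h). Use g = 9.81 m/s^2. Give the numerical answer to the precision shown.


sqrt(2 * 9.81 * 0.684) = sqrt(13.42008) = 3.663343 m/s
P = 74.8 * 9.81 * 3.663343
= 2688.12 W

2688.12 W


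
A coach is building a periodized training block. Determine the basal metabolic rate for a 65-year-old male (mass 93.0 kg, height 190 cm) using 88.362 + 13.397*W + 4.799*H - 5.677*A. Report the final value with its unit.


BMR = 88.362 + 13.397*93.0 + 4.799*190 - 5.677*65
= 1877.09 kcal/day

1877.09 kcal/day


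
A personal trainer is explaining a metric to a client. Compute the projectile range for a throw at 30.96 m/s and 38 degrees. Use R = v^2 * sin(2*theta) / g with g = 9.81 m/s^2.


Two times the angle = 76 degrees
sin(76) = 0.970296
R = 958.5216 * 0.970296 / 9.81 = 94.806 m

94.806 m


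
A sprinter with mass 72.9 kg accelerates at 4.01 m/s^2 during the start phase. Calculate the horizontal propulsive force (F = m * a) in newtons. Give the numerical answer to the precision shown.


F = m * a
= 72.9 * 4.01
= 292.33 N

292.33 N


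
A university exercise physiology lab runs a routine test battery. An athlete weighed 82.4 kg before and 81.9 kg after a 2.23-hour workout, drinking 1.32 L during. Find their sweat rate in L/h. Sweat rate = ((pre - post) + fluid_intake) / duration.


Body mass change = 0.5 kg
Total sweat loss = 0.5 + 1.32 = 1.82 L
Rate = 1.82 / 2.23 = 0.816 L/h

0.816 L/h


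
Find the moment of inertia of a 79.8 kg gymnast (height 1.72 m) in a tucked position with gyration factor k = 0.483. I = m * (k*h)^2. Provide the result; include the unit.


Radius of gyration = 0.483 * 1.72 = 0.83076 m
I = 79.8 * 0.83076^2
= 79.8 * 0.690162
= 55.075 kg*m^2

55.075 kg*m^2


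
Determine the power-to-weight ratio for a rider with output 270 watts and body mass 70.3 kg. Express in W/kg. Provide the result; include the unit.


P/W = 270 / 70.3 = 3.841 W/kg

3.841 W/kg


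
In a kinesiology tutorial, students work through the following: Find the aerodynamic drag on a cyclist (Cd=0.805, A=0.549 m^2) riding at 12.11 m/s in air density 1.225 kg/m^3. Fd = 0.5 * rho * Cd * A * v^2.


Fd = 0.5 * 1.225 * 0.805 * 0.549 * 12.11^2
= 0.5 * 1.225 * 0.805 * 0.549 * 146.6521
= 39.697 N

39.697 N


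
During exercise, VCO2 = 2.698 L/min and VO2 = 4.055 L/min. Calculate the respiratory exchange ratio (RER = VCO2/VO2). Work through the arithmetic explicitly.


RER = VCO2 / VO2
= 2.698 / 4.055
= 0.6654

0.6654


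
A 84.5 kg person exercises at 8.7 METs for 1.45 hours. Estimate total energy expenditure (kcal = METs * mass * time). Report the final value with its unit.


Energy = METs * mass(kg) * time(h)
= 8.7 * 84.5 * 1.45
= 1065.97 kcal

1065.97 kcal


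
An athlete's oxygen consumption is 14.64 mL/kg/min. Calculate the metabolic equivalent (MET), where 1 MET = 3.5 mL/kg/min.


MET = VO2 / 3.5
= 14.64 / 3.5
= 4.18 METs

4.18 METs


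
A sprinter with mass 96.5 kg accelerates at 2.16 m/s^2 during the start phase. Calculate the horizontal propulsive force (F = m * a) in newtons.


F = m * a
= 96.5 * 2.16
= 208.44 N

208.44 N


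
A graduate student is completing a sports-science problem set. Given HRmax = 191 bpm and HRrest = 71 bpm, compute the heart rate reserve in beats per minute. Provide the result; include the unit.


Heart rate reserve = maximum HR minus resting HR
HRR = 191 - 71 = 120 bpm

120 bpm


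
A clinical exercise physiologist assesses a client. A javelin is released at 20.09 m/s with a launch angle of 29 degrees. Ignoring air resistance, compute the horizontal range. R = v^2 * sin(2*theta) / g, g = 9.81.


Launch speed squared = 403.6081
sin(2 * 29 deg) = 0.848048
Range = 403.6081 * 0.848048 / 9.81
= 34.891 m

34.891 m


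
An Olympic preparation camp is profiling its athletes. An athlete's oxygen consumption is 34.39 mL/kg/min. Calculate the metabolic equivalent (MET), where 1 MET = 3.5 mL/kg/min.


MET = VO2 / 3.5
= 34.39 / 3.5
= 9.83 METs

9.83 METs


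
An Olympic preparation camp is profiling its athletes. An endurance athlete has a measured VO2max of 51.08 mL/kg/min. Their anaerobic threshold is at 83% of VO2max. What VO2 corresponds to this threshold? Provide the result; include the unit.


Anaerobic threshold VO2 = VO2max * 83%
= 51.08 * 0.83
= 42.4 mL/kg/min

42.4 mL/kg/min


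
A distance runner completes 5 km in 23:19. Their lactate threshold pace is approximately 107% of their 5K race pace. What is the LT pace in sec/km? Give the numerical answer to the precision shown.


Convert to seconds: 23 min 19 s = 1399 s
Pace per km = 1399 / 5 = 279.8 s/km
LT pace = 279.8 * 1.07 = 299.39 s/km

299.39 s/km


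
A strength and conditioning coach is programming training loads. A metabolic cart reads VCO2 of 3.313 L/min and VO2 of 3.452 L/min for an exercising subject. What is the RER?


RER = VCO2 / VO2 = 3.313 / 3.452 = 0.9597

0.9597


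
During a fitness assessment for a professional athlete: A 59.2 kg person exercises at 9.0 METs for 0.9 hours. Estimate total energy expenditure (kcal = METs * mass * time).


Energy = METs * mass(kg) * time(h)
= 9.0 * 59.2 * 0.9
= 479.52 kcal

479.52 kcal


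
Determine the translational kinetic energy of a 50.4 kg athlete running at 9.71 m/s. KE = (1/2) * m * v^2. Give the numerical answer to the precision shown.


KE = 0.5 * m * v^2
= 0.5 * 50.4 * 9.71^2
= 0.5 * 50.4 * 94.2841
= 2375.96 J

2375.96 J


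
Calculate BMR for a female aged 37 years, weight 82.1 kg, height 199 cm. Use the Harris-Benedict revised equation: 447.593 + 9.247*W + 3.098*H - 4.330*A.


Substituting values:
W term = 9.247 * 82.1 = 759.1787
H term = 3.098 * 199 = 616.502
A term = 4.330 * 37 = 160.21
BMR = 1663.06 kcal/day

1663.06 kcal/day


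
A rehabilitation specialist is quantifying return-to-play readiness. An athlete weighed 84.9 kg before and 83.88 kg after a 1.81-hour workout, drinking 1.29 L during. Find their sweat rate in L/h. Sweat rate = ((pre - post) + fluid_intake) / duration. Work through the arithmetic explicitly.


Body mass change = 1.02 kg
Total sweat loss = 1.02 + 1.29 = 2.31 L
Rate = 2.31 / 1.81 = 1.276 L/h

1.276 L/h


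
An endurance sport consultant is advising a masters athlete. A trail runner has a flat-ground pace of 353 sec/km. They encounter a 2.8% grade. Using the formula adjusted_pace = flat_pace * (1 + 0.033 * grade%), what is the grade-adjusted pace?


Grade factor = 1 + 0.033 * 2.8 = 1.0924
Adjusted = 353 * 1.0924 = 385.62 sec/km

385.62 s/km


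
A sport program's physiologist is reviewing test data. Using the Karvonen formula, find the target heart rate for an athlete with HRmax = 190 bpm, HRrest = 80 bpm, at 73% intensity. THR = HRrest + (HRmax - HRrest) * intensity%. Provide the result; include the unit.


HRR = 190 - 80 = 110
THR = 80 + 110 * 0.73
= 80 + 80.3
= 160.3 bpm

160.3 bpm
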